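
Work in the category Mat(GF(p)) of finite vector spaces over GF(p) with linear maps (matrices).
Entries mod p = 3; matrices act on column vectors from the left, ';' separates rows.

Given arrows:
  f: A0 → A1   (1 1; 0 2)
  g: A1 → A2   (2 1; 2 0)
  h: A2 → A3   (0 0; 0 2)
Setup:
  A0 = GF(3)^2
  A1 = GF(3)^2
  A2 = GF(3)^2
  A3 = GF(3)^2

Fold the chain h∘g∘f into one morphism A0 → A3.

Answer: (0 0; 1 1)

Derivation:
  e0=⟨1,0⟩ f→⟨1,0⟩ g→⟨2,2⟩ h→⟨0,1⟩
  e1=⟨0,1⟩ f→⟨1,2⟩ g→⟨1,2⟩ h→⟨0,1⟩
⟦path⟧: (0 0; 1 1)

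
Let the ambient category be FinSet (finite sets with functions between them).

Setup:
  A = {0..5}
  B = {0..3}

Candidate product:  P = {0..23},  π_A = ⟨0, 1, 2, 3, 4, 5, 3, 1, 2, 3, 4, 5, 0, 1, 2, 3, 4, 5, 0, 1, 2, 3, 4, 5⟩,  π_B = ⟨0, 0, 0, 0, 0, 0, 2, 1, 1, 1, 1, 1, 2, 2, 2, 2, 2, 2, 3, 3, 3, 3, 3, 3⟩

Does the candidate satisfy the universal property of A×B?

Answer: NOT A VALID PRODUCT — duplicate pair at indices 15,6

Derivation:
|A|·|B| = 6·4 = 24;  |P| = 24
Check the pairing map k ↦ (π_A(k), π_B(k)):
  0 : (0,0)
  1 : (1,0)
  2 : (2,0)
  3 : (3,0)
  4 : (4,0)
  5 : (5,0)
  6 : (3,2)
  7 : (1,1)
  8 : (2,1)
  9 : (3,1)
  10 : (4,1)
  11 : (5,1)
  12 : (0,2)
  13 : (1,2)
  14 : (2,2)
  15 : (3,2)  ✗ repeats pair of k=6
  16 : (4,2)
  17 : (5,2)
  18 : (0,3)
  19 : (1,3)
  20 : (2,3)
  21 : (3,3)
  22 : (4,3)
  23 : (5,3)
distinct pairs in image: 23 / 24 needed
  → (3,2) hit at k=6 and k=15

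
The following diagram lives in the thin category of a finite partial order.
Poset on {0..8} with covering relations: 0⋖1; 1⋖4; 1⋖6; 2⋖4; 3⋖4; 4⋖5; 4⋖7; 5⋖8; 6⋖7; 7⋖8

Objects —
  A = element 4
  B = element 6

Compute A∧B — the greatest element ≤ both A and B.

Common predecessors of 4,6: {0,1}
  0 <= 1
  1 <= 1
glb = 1

Answer: A∧B = 1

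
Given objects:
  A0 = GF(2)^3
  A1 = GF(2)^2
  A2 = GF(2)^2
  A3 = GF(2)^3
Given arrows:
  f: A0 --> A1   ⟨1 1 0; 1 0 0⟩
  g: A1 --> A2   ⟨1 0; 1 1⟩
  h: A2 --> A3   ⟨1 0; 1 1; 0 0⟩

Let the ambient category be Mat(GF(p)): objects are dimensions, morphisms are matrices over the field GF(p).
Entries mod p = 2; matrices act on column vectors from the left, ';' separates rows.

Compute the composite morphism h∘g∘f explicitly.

Answer: ⟨1 1 0; 1 0 0; 0 0 0⟩

Trace:
  e0=(1,0,0) f-->(1,1) g-->(1,0) h-->(1,1,0)
  e1=(0,1,0) f-->(1,0) g-->(1,1) h-->(1,0,0)
  e2=(0,0,1) f-->(0,0) g-->(0,0) h-->(0,0,0)
composite: ⟨1 1 0; 1 0 0; 0 0 0⟩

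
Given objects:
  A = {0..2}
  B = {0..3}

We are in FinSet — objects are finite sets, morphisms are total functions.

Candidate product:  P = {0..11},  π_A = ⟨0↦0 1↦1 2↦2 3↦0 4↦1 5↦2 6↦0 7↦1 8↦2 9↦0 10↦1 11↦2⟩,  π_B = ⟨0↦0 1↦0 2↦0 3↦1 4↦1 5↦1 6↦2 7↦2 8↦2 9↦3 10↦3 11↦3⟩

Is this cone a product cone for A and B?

|A|·|B| = 3·4 = 12;  |P| = 12
Check the pairing map k ↦ (π_A(k), π_B(k)):
  0 ↦ (0,0)
  1 ↦ (1,0)
  2 ↦ (2,0)
  3 ↦ (0,1)
  4 ↦ (1,1)
  5 ↦ (2,1)
  6 ↦ (0,2)
  7 ↦ (1,2)
  8 ↦ (2,2)
  9 ↦ (0,3)
  10 ↦ (1,3)
  11 ↦ (2,3)
distinct pairs in image: 12 / 12 needed
  → bijection onto A×B; projections well-typed.

Answer: VALID PRODUCT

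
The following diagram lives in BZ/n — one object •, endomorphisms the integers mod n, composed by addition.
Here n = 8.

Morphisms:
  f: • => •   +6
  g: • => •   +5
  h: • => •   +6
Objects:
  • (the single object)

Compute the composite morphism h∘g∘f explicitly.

Answer: +1

Derivation:
  0 +6≡6 +5≡3 +6≡1  (mod 8)
result: +1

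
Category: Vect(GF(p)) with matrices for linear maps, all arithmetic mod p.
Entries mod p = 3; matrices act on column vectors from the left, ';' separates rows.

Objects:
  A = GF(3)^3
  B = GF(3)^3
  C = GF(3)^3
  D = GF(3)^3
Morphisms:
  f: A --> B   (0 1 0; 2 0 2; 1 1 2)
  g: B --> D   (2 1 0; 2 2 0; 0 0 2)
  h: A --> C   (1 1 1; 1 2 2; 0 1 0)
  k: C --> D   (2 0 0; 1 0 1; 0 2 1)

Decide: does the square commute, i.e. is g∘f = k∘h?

Answer: COMMUTES

Trace:
Along f;g (path 1):
  e0=⟨1,0,0⟩ f-->⟨0,2,1⟩ g-->⟨2,1,2⟩
  e1=⟨0,1,0⟩ f-->⟨1,0,1⟩ g-->⟨2,2,2⟩
  e2=⟨0,0,1⟩ f-->⟨0,2,2⟩ g-->⟨2,1,1⟩
  ⟦path⟧₁ = (2 2 2; 1 2 1; 2 2 1)
Along h;k (path 2):
  e0=⟨1,0,0⟩ h-->⟨1,1,0⟩ k-->⟨2,1,2⟩
  e1=⟨0,1,0⟩ h-->⟨1,2,1⟩ k-->⟨2,2,2⟩
  e2=⟨0,0,1⟩ h-->⟨1,2,0⟩ k-->⟨2,1,1⟩
  ⟦path⟧₂ = (2 2 2; 1 2 1; 2 2 1)
Equal? YES — commutes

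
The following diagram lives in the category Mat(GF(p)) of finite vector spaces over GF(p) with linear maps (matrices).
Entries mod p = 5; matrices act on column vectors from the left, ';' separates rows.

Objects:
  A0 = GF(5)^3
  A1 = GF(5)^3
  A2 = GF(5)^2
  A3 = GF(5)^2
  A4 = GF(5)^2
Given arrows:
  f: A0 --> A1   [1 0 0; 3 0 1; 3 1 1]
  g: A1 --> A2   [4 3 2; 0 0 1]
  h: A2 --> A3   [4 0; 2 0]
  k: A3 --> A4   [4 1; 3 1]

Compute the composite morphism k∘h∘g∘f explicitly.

  e0=(1,0,0) f-->(1,3,3) g-->(4,3) h-->(1,3) k-->(2,1)
  e1=(0,1,0) f-->(0,0,1) g-->(2,1) h-->(3,4) k-->(1,3)
  e2=(0,0,1) f-->(0,1,1) g-->(0,1) h-->(0,0) k-->(0,0)
⟦path⟧: [2 1 0; 1 3 0]

Answer: [2 1 0; 1 3 0]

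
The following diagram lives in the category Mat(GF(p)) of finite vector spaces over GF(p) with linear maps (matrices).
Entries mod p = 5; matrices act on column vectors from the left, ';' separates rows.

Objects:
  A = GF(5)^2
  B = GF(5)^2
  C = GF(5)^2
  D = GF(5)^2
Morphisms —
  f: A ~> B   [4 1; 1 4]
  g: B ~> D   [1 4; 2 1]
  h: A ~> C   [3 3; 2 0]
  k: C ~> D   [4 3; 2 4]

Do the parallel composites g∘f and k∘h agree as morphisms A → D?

Along f;g (path 1):
  e0=(1,0) f~>(4,1) g~>(3,4)
  e1=(0,1) f~>(1,4) g~>(2,1)
  result₁ = [3 2; 4 1]
Along h;k (path 2):
  e0=(1,0) h~>(3,2) k~>(3,4)
  e1=(0,1) h~>(3,0) k~>(2,1)
  result₂ = [3 2; 4 1]
Equal? same morphism ✓

Answer: COMMUTES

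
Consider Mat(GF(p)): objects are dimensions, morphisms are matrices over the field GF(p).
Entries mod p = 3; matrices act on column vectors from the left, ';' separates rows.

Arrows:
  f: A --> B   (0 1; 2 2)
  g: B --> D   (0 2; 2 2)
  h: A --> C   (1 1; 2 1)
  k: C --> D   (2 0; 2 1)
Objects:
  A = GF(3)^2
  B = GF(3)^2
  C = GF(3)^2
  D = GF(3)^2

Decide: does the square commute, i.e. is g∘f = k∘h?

Answer: DOES NOT COMMUTE

Trace:
Path 1 = f;g:
  e0=⟨1,0⟩ f-->⟨0,2⟩ g-->⟨1,1⟩
  e1=⟨0,1⟩ f-->⟨1,2⟩ g-->⟨1,0⟩
  result₁ = (1 1; 1 0)
Path 2 = h;k:
  e0=⟨1,0⟩ h-->⟨1,2⟩ k-->⟨2,1⟩
  e1=⟨0,1⟩ h-->⟨1,1⟩ k-->⟨2,0⟩
  result₂ = (2 2; 1 0)
Equal? NO — does not commute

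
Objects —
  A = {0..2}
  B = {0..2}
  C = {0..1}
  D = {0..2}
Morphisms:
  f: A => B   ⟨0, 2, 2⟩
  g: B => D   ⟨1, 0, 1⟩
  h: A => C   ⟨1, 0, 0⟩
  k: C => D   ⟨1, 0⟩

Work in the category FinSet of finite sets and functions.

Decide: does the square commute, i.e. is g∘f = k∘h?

Answer: DOES NOT COMMUTE

Trace:
Path 1 = f;g:
  0 f=>0 g=>1
  1 f=>2 g=>1
  2 f=>2 g=>1
  ⟦path⟧₁ = ⟨1, 1, 1⟩
Path 2 = h;k:
  0 h=>1 k=>0
  1 h=>0 k=>1
  2 h=>0 k=>1
  ⟦path⟧₂ = ⟨0, 1, 1⟩
Equal? NO — does not commute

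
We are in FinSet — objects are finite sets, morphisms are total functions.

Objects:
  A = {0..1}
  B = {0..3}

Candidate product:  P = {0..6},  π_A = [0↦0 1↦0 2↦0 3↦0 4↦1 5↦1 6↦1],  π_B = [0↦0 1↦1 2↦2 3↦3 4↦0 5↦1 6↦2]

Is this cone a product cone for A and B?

|A|·|B| = 2·4 = 8;  |P| = 7
  → cardinalities differ; no bijection possible.

Answer: NOT A VALID PRODUCT — |P|=7 ≠ |A|·|B|=8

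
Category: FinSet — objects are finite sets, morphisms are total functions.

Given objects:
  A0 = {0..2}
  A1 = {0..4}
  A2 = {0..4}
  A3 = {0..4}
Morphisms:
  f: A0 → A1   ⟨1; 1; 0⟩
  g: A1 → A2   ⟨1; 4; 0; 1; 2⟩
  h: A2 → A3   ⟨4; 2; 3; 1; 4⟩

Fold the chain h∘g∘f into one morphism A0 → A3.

  0 f→1 g→4 h→4
  1 f→1 g→4 h→4
  2 f→0 g→1 h→2
result: ⟨4; 4; 2⟩

Answer: ⟨4; 4; 2⟩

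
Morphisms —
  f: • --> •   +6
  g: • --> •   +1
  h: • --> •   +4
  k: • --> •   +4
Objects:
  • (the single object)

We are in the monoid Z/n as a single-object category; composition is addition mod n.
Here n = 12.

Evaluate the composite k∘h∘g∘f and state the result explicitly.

  0 +6≡6 +1≡7 +4≡11 +4≡3  (mod 12)
result: +3

Answer: +3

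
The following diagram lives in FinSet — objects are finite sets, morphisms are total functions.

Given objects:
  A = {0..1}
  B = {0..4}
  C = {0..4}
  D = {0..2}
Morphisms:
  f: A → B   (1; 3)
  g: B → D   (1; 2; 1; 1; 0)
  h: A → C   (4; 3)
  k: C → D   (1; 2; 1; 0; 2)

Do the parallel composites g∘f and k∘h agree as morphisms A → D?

Answer: DOES NOT COMMUTE

Derivation:
Path 1 = f;g:
  0 f→1 g→2
  1 f→3 g→1
  ⟦path⟧₁ = (2; 1)
Path 2 = h;k:
  0 h→4 k→2
  1 h→3 k→0
  ⟦path⟧₂ = (2; 0)
Equal? NO — does not commute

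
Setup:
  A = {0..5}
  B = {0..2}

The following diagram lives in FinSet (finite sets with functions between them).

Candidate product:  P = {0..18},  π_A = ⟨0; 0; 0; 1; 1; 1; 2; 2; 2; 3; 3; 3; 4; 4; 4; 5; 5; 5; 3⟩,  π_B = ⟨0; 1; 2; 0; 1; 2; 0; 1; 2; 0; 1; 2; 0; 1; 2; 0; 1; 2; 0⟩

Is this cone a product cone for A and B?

|A|·|B| = 6·3 = 18;  |P| = 19
  → cardinalities differ; no bijection possible.

Answer: NOT A VALID PRODUCT — |P|=19 ≠ |A|·|B|=18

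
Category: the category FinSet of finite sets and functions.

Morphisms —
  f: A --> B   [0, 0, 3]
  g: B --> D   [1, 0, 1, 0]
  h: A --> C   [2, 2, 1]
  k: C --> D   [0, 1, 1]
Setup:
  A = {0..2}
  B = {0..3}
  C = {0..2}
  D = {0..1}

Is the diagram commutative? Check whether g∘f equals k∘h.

Path 1 = f;g:
  0 f-->0 g-->1
  1 f-->0 g-->1
  2 f-->3 g-->0
  ⟦path⟧₁ = [1, 1, 0]
Path 2 = h;k:
  0 h-->2 k-->1
  1 h-->2 k-->1
  2 h-->1 k-->1
  ⟦path⟧₂ = [1, 1, 1]
Equal? differ; not commutative

Answer: DOES NOT COMMUTE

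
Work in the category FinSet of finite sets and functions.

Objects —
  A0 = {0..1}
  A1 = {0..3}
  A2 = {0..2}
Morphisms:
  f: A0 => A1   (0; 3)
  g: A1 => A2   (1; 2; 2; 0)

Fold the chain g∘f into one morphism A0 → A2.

  0 f=>0 g=>1
  1 f=>3 g=>0
⟦path⟧: (1; 0)

Answer: (1; 0)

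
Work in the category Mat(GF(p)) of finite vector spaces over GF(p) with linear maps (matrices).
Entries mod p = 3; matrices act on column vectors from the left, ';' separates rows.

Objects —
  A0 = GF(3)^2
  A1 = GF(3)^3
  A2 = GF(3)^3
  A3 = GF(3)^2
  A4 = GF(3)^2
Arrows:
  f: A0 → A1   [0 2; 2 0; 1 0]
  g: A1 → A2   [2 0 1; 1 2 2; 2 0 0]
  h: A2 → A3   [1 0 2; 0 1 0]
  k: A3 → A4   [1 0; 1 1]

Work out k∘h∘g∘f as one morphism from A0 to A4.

Answer: [1 0; 1 2]

Derivation:
  e0=[1,0] f→[0,2,1] g→[1,0,0] h→[1,0] k→[1,1]
  e1=[0,1] f→[2,0,0] g→[1,2,1] h→[0,2] k→[0,2]
composite: [1 0; 1 2]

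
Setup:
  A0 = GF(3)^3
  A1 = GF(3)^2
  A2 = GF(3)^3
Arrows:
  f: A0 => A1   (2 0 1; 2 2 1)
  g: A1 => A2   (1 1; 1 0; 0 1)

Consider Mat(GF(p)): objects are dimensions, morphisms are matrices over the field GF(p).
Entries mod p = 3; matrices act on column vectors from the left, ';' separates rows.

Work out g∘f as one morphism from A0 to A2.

  e0=[1,0,0] f=>[2,2] g=>[1,2,2]
  e1=[0,1,0] f=>[0,2] g=>[2,0,2]
  e2=[0,0,1] f=>[1,1] g=>[2,1,1]
composite: (1 2 2; 2 0 1; 2 2 1)

Answer: (1 2 2; 2 0 1; 2 2 1)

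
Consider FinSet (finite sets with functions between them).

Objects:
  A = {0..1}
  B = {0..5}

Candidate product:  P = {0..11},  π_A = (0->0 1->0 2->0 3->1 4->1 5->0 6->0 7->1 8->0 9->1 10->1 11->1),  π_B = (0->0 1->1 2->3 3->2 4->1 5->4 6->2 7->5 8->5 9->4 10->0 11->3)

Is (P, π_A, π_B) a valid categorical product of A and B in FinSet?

|A|·|B| = 2·6 = 12;  |P| = 12
Check the pairing map k ↦ (π_A(k), π_B(k)):
  0 -> (0,0)
  1 -> (0,1)
  2 -> (0,3)
  3 -> (1,2)
  4 -> (1,1)
  5 -> (0,4)
  6 -> (0,2)
  7 -> (1,5)
  8 -> (0,5)
  9 -> (1,4)
  10 -> (1,0)
  11 -> (1,3)
distinct pairs in image: 12 / 12 needed
  → bijection onto A×B; projections well-typed.

Answer: VALID PRODUCT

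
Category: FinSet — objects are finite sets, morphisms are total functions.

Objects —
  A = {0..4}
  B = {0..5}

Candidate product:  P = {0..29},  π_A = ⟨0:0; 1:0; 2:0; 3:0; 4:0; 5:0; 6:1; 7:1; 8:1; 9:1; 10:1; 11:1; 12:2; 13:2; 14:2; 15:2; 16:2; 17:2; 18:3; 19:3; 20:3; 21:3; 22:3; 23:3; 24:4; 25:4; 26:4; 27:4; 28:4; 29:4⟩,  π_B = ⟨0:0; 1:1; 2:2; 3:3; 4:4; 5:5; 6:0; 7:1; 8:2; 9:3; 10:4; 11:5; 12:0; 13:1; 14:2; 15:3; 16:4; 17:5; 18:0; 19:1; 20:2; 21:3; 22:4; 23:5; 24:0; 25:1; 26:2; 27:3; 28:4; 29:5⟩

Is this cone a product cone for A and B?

Answer: VALID PRODUCT

Trace:
|A|·|B| = 5·6 = 30;  |P| = 30
Check the pairing map k ↦ (π_A(k), π_B(k)):
  0 : (0,0)
  1 : (0,1)
  2 : (0,2)
  3 : (0,3)
  4 : (0,4)
  5 : (0,5)
  6 : (1,0)
  7 : (1,1)
  8 : (1,2)
  9 : (1,3)
  10 : (1,4)
  11 : (1,5)
  12 : (2,0)
  13 : (2,1)
  14 : (2,2)
  15 : (2,3)
  16 : (2,4)
  17 : (2,5)
  18 : (3,0)
  19 : (3,1)
  20 : (3,2)
  21 : (3,3)
  22 : (3,4)
  23 : (3,5)
  24 : (4,0)
  25 : (4,1)
  26 : (4,2)
  27 : (4,3)
  28 : (4,4)
  29 : (4,5)
distinct pairs in image: 30 / 30 needed
  → bijection onto A×B; projections well-typed.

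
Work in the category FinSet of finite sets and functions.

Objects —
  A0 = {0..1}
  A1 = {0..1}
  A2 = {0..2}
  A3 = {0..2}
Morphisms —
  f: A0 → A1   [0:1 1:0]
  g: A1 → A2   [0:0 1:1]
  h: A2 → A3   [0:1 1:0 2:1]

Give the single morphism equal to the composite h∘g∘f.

  0 f→1 g→1 h→0
  1 f→0 g→0 h→1
result: [0:0 1:1]

Answer: [0:0 1:1]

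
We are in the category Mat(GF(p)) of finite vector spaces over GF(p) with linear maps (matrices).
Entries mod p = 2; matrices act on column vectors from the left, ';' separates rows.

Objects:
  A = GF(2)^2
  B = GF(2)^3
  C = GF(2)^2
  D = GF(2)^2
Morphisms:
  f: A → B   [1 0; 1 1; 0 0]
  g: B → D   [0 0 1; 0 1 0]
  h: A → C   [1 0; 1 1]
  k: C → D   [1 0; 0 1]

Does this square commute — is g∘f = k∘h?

Answer: DOES NOT COMMUTE

Trace:
Along f;g (path 1):
  e0=(1,0) f→(1,1,0) g→(0,1)
  e1=(0,1) f→(0,1,0) g→(0,1)
  result₁ = [0 0; 1 1]
Along h;k (path 2):
  e0=(1,0) h→(1,1) k→(1,1)
  e1=(0,1) h→(0,1) k→(0,1)
  result₂ = [1 0; 1 1]
Equal? differ; not commutative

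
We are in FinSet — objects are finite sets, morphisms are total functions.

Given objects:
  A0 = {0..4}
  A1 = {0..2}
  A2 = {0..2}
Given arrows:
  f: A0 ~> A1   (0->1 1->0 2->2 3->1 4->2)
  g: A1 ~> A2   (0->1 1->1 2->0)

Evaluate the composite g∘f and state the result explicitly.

Answer: (0->1 1->1 2->0 3->1 4->0)

Derivation:
  0 f~>1 g~>1
  1 f~>0 g~>1
  2 f~>2 g~>0
  3 f~>1 g~>1
  4 f~>2 g~>0
composite: (0->1 1->1 2->0 3->1 4->0)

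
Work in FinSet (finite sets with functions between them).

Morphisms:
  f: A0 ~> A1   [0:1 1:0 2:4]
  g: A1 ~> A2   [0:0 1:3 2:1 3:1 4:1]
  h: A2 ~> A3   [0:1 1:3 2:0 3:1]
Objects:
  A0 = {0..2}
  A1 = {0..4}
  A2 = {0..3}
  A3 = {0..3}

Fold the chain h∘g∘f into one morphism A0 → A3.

Answer: [0:1 1:1 2:3]

Derivation:
  0 f~>1 g~>3 h~>1
  1 f~>0 g~>0 h~>1
  2 f~>4 g~>1 h~>3
⟦path⟧: [0:1 1:1 2:3]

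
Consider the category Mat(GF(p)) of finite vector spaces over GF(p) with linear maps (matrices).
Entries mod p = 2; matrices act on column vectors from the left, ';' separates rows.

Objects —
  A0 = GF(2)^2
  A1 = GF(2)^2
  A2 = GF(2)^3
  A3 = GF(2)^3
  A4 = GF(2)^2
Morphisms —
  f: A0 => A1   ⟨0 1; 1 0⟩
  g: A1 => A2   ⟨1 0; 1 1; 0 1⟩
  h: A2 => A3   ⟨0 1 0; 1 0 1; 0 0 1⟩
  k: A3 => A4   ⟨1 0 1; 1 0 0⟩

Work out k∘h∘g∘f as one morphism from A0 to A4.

Answer: ⟨0 1; 1 1⟩

Trace:
  e0=⟨1,0⟩ f=>⟨0,1⟩ g=>⟨0,1,1⟩ h=>⟨1,1,1⟩ k=>⟨0,1⟩
  e1=⟨0,1⟩ f=>⟨1,0⟩ g=>⟨1,1,0⟩ h=>⟨1,1,0⟩ k=>⟨1,1⟩
result: ⟨0 1; 1 1⟩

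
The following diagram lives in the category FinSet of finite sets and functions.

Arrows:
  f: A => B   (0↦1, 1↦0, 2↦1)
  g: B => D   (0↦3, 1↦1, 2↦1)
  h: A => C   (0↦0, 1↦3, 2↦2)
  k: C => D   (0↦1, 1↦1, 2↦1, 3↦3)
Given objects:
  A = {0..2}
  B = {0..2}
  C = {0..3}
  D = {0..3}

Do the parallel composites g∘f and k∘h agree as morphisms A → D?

Answer: COMMUTES

Trace:
Path 1 = f;g:
  0 f=>1 g=>1
  1 f=>0 g=>3
  2 f=>1 g=>1
  result₁ = (0↦1, 1↦3, 2↦1)
Path 2 = h;k:
  0 h=>0 k=>1
  1 h=>3 k=>3
  2 h=>2 k=>1
  result₂ = (0↦1, 1↦3, 2↦1)
Equal? equal; square commutes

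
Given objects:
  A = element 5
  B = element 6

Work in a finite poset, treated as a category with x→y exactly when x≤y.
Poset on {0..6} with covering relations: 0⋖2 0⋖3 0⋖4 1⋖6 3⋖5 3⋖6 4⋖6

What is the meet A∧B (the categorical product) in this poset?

Answer: A∧B = 3

Work:
Lower bounds of A=5 and B=6: {0,3}
  0 <= 3
  3 <= 3
glb = 3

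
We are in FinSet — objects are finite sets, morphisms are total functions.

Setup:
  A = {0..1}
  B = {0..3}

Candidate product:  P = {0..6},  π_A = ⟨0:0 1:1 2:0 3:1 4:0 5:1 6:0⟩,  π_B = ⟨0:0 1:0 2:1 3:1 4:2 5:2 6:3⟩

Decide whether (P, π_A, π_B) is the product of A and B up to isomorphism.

Answer: NOT A VALID PRODUCT — |P|=7 ≠ |A|·|B|=8

Work:
|A|·|B| = 2·4 = 8;  |P| = 7
  → cardinalities differ; no bijection possible.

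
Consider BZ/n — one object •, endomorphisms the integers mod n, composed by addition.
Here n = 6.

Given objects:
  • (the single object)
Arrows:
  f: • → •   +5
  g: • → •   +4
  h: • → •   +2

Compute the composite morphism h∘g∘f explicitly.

Answer: +5

Work:
  0 +5≡5 +4≡3 +2≡5  (mod 6)
result: +5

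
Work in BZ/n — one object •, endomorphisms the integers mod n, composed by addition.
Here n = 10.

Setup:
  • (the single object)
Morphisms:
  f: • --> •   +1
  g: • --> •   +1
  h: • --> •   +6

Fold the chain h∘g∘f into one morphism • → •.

  0 +1≡1 +1≡2 +6≡8  (mod 10)
⟦path⟧: +8

Answer: +8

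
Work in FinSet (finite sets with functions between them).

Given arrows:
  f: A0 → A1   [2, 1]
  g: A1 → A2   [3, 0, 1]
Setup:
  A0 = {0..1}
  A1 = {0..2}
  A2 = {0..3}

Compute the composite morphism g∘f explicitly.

Answer: [1, 0]

Trace:
  0 f→2 g→1
  1 f→1 g→0
⟦path⟧: [1, 0]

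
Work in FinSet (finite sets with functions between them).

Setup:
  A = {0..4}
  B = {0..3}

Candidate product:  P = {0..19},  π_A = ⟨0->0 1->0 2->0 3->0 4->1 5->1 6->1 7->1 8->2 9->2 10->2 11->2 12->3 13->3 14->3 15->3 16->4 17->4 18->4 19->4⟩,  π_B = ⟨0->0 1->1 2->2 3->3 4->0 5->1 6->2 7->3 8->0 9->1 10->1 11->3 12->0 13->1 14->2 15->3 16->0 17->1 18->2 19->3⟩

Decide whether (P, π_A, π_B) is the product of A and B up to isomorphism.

Answer: NOT A VALID PRODUCT — duplicate pair at indices 9,10

Work:
|A|·|B| = 5·4 = 20;  |P| = 20
Check the pairing map k ↦ (π_A(k), π_B(k)):
  0 -> (0,0)
  1 -> (0,1)
  2 -> (0,2)
  3 -> (0,3)
  4 -> (1,0)
  5 -> (1,1)
  6 -> (1,2)
  7 -> (1,3)
  8 -> (2,0)
  9 -> (2,1)
  10 -> (2,1)  ✗ repeats pair of k=9
  11 -> (2,3)
  12 -> (3,0)
  13 -> (3,1)
  14 -> (3,2)
  15 -> (3,3)
  16 -> (4,0)
  17 -> (4,1)
  18 -> (4,2)
  19 -> (4,3)
distinct pairs in image: 19 / 20 needed
  → (2,1) hit at k=9 and k=10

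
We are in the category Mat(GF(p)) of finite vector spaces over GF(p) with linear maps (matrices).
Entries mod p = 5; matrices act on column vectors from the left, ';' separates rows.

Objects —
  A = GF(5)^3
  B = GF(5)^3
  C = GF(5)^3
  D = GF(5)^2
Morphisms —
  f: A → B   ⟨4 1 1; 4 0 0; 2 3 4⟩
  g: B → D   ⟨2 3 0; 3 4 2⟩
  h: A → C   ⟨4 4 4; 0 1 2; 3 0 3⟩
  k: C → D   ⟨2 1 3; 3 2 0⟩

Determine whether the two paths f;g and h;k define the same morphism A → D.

Answer: DOES NOT COMMUTE

Derivation:
1) trace f;g:
  e0=[1,0,0] f→[4,4,2] g→[0,2]
  e1=[0,1,0] f→[1,0,3] g→[2,4]
  e2=[0,0,1] f→[1,0,4] g→[2,1]
  composite₁ = ⟨0 2 2; 2 4 1⟩
2) trace h;k:
  e0=[1,0,0] h→[4,0,3] k→[2,2]
  e1=[0,1,0] h→[4,1,0] k→[4,4]
  e2=[0,0,1] h→[4,2,3] k→[4,1]
  composite₂ = ⟨2 4 4; 2 4 1⟩
Equal? distinct morphisms ✗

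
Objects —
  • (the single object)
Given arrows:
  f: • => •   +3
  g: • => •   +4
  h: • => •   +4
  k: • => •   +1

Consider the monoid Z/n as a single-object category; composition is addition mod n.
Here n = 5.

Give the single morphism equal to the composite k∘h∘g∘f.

Answer: +2

Work:
  0 +3≡3 +4≡2 +4≡1 +1≡2  (mod 5)
composite: +2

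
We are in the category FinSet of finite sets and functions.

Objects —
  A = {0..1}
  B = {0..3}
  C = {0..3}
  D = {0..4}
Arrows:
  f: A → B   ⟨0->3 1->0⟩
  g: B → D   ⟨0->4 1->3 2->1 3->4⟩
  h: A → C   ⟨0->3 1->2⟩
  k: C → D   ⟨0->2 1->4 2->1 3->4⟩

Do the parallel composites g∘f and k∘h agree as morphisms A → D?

Answer: DOES NOT COMMUTE

Work:
Along f;g (path 1):
  0 f→3 g→4
  1 f→0 g→4
  composite₁ = ⟨0->4 1->4⟩
Along h;k (path 2):
  0 h→3 k→4
  1 h→2 k→1
  composite₂ = ⟨0->4 1->1⟩
Equal? distinct morphisms ✗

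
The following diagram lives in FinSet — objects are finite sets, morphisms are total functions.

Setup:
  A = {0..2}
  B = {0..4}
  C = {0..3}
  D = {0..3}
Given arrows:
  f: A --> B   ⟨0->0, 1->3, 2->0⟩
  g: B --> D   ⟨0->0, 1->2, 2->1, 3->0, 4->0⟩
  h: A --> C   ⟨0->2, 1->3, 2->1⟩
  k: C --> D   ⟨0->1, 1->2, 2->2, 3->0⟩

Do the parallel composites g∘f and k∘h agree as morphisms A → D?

1) trace f;g:
  0 f-->0 g-->0
  1 f-->3 g-->0
  2 f-->0 g-->0
  result₁ = ⟨0->0, 1->0, 2->0⟩
2) trace h;k:
  0 h-->2 k-->2
  1 h-->3 k-->0
  2 h-->1 k-->2
  result₂ = ⟨0->2, 1->0, 2->2⟩
Equal? NO — does not commute

Answer: DOES NOT COMMUTE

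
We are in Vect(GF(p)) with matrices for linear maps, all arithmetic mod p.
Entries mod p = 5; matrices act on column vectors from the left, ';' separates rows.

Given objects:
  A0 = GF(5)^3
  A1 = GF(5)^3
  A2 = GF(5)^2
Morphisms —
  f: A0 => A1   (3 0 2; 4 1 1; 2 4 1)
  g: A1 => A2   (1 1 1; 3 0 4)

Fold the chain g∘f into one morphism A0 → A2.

Answer: (4 0 4; 2 1 0)

Trace:
  e0=⟨1,0,0⟩ f=>⟨3,4,2⟩ g=>⟨4,2⟩
  e1=⟨0,1,0⟩ f=>⟨0,1,4⟩ g=>⟨0,1⟩
  e2=⟨0,0,1⟩ f=>⟨2,1,1⟩ g=>⟨4,0⟩
composite: (4 0 4; 2 1 0)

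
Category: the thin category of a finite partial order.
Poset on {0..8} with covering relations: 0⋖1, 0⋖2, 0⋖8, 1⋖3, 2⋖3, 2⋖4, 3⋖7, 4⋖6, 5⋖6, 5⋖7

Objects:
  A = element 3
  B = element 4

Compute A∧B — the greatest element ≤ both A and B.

Answer: A∧B = 2

Derivation:
Common predecessors of 3,4: {0,2}
  0 ≤ 2
  2 ≤ 2
glb = 2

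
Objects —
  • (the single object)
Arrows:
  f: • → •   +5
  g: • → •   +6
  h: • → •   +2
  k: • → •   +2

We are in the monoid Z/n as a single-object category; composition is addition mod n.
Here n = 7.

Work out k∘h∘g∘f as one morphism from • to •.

Answer: +1

Derivation:
  0 +5≡5 +6≡4 +2≡6 +2≡1  (mod 7)
⟦path⟧: +1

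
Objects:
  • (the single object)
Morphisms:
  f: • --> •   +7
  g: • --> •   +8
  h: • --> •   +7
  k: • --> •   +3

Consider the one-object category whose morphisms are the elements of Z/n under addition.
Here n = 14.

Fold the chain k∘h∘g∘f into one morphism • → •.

Answer: +11

Trace:
  0 +7≡7 +8≡1 +7≡8 +3≡11  (mod 14)
composite: +11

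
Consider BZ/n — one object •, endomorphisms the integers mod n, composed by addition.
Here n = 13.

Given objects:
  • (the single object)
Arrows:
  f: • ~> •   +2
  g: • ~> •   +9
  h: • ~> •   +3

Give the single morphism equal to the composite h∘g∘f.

Answer: +1

Derivation:
  0 +2≡2 +9≡11 +3≡1  (mod 13)
⟦path⟧: +1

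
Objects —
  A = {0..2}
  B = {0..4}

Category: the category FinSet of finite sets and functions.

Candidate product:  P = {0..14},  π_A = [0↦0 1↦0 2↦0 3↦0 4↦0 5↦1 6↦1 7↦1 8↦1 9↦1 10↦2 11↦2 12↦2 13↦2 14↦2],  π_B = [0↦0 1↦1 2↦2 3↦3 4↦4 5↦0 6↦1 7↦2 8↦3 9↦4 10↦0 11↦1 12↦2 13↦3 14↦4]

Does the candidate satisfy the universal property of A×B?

Answer: VALID PRODUCT

Derivation:
|A|·|B| = 3·5 = 15;  |P| = 15
Check the pairing map k ↦ (π_A(k), π_B(k)):
  0 ↦ (0,0)
  1 ↦ (0,1)
  2 ↦ (0,2)
  3 ↦ (0,3)
  4 ↦ (0,4)
  5 ↦ (1,0)
  6 ↦ (1,1)
  7 ↦ (1,2)
  8 ↦ (1,3)
  9 ↦ (1,4)
  10 ↦ (2,0)
  11 ↦ (2,1)
  12 ↦ (2,2)
  13 ↦ (2,3)
  14 ↦ (2,4)
distinct pairs in image: 15 / 15 needed
  → bijection onto A×B; projections well-typed.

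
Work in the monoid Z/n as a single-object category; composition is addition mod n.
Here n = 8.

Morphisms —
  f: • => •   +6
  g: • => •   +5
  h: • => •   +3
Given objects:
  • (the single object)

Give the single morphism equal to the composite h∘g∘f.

  0 +6≡6 +5≡3 +3≡6  (mod 8)
result: +6

Answer: +6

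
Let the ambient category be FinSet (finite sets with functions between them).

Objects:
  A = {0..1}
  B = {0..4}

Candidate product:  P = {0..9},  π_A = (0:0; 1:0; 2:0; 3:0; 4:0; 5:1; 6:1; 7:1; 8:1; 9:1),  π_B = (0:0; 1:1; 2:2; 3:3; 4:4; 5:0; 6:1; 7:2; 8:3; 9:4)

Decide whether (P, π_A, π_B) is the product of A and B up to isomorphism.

|A|·|B| = 2·5 = 10;  |P| = 10
Check the pairing map k ↦ (π_A(k), π_B(k)):
  0 : (0,0)
  1 : (0,1)
  2 : (0,2)
  3 : (0,3)
  4 : (0,4)
  5 : (1,0)
  6 : (1,1)
  7 : (1,2)
  8 : (1,3)
  9 : (1,4)
distinct pairs in image: 10 / 10 needed
  → bijection onto A×B; projections well-typed.

Answer: VALID PRODUCT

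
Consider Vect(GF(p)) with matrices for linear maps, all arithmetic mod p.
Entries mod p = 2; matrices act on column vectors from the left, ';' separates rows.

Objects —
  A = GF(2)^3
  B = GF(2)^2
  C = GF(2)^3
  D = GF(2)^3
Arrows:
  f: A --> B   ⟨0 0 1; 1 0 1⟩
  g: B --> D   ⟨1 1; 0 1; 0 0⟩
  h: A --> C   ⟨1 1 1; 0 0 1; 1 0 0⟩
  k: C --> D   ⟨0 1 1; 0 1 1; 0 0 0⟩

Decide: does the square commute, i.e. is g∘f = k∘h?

Answer: DOES NOT COMMUTE

Work:
Path 1 = f;g:
  e0=(1,0,0) f-->(0,1) g-->(1,1,0)
  e1=(0,1,0) f-->(0,0) g-->(0,0,0)
  e2=(0,0,1) f-->(1,1) g-->(0,1,0)
  result₁ = ⟨1 0 0; 1 0 1; 0 0 0⟩
Path 2 = h;k:
  e0=(1,0,0) h-->(1,0,1) k-->(1,1,0)
  e1=(0,1,0) h-->(1,0,0) k-->(0,0,0)
  e2=(0,0,1) h-->(1,1,0) k-->(1,1,0)
  result₂ = ⟨1 0 1; 1 0 1; 0 0 0⟩
Equal? differ; not commutative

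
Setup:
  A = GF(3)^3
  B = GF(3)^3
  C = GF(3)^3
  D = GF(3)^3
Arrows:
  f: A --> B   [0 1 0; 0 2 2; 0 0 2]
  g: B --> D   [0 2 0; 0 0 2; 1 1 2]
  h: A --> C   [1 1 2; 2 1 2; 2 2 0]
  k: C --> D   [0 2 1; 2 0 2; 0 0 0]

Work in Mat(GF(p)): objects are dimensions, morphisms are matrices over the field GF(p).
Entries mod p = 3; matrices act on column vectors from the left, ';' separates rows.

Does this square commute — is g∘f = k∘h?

Answer: COMMUTES

Derivation:
1) trace f;g:
  e0=[1,0,0] f-->[0,0,0] g-->[0,0,0]
  e1=[0,1,0] f-->[1,2,0] g-->[1,0,0]
  e2=[0,0,1] f-->[0,2,2] g-->[1,1,0]
  result₁ = [0 1 1; 0 0 1; 0 0 0]
2) trace h;k:
  e0=[1,0,0] h-->[1,2,2] k-->[0,0,0]
  e1=[0,1,0] h-->[1,1,2] k-->[1,0,0]
  e2=[0,0,1] h-->[2,2,0] k-->[1,1,0]
  result₂ = [0 1 1; 0 0 1; 0 0 0]
Equal? YES — commutes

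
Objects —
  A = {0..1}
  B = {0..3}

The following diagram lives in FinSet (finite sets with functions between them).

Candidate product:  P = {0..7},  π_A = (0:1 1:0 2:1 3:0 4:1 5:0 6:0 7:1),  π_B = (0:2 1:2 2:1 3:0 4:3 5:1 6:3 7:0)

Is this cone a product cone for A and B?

|A|·|B| = 2·4 = 8;  |P| = 8
Check the pairing map k ↦ (π_A(k), π_B(k)):
  0 : (1,2)
  1 : (0,2)
  2 : (1,1)
  3 : (0,0)
  4 : (1,3)
  5 : (0,1)
  6 : (0,3)
  7 : (1,0)
distinct pairs in image: 8 / 8 needed
  → bijection onto A×B; projections well-typed.

Answer: VALID PRODUCT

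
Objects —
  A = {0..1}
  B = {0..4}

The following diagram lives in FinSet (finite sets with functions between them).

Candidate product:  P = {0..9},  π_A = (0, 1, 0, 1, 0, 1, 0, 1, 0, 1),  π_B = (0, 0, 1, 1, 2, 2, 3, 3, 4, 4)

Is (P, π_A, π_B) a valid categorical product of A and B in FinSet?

Answer: VALID PRODUCT

Trace:
|A|·|B| = 2·5 = 10;  |P| = 10
Check the pairing map k ↦ (π_A(k), π_B(k)):
  0 -> (0,0)
  1 -> (1,0)
  2 -> (0,1)
  3 -> (1,1)
  4 -> (0,2)
  5 -> (1,2)
  6 -> (0,3)
  7 -> (1,3)
  8 -> (0,4)
  9 -> (1,4)
distinct pairs in image: 10 / 10 needed
  → bijection onto A×B; projections well-typed.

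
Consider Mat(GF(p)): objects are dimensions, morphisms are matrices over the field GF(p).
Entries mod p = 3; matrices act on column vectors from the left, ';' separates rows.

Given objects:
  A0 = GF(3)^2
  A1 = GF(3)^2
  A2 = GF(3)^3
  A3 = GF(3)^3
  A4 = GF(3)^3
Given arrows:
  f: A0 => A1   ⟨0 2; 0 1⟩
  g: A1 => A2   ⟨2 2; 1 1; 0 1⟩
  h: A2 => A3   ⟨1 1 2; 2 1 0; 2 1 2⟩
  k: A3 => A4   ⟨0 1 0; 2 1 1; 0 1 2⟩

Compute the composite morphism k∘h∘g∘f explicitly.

  e0=(1,0) f=>(0,0) g=>(0,0,0) h=>(0,0,0) k=>(0,0,0)
  e1=(0,1) f=>(2,1) g=>(0,0,1) h=>(2,0,2) k=>(0,0,1)
composite: ⟨0 0; 0 0; 0 1⟩

Answer: ⟨0 0; 0 0; 0 1⟩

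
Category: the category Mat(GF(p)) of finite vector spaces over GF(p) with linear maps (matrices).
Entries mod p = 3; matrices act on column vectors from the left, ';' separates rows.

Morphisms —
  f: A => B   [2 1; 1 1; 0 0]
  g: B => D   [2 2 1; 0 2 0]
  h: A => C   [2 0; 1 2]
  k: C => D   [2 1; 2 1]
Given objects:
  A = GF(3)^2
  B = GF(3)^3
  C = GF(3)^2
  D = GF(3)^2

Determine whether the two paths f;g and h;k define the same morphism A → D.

1) trace f;g:
  e0=⟨1,0⟩ f=>⟨2,1,0⟩ g=>⟨0,2⟩
  e1=⟨0,1⟩ f=>⟨1,1,0⟩ g=>⟨1,2⟩
  ⟦path⟧₁ = [0 1; 2 2]
2) trace h;k:
  e0=⟨1,0⟩ h=>⟨2,1⟩ k=>⟨2,2⟩
  e1=⟨0,1⟩ h=>⟨0,2⟩ k=>⟨2,2⟩
  ⟦path⟧₂ = [2 2; 2 2]
Equal? differ; not commutative

Answer: DOES NOT COMMUTE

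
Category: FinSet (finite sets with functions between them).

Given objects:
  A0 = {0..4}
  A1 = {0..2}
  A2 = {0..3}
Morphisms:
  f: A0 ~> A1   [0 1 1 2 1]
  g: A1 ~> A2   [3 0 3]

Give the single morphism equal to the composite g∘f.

  0 f~>0 g~>3
  1 f~>1 g~>0
  2 f~>1 g~>0
  3 f~>2 g~>3
  4 f~>1 g~>0
result: [3 0 0 3 0]

Answer: [3 0 0 3 0]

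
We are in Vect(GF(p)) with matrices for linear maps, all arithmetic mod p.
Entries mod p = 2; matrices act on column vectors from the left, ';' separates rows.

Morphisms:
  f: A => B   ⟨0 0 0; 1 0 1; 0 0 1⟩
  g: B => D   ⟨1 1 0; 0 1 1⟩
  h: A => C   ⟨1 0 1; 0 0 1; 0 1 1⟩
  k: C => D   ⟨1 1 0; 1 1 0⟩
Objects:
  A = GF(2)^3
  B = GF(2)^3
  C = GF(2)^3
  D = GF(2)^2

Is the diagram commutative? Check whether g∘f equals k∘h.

Path 1 = f;g:
  e0=⟨1,0,0⟩ f=>⟨0,1,0⟩ g=>⟨1,1⟩
  e1=⟨0,1,0⟩ f=>⟨0,0,0⟩ g=>⟨0,0⟩
  e2=⟨0,0,1⟩ f=>⟨0,1,1⟩ g=>⟨1,0⟩
  result₁ = ⟨1 0 1; 1 0 0⟩
Path 2 = h;k:
  e0=⟨1,0,0⟩ h=>⟨1,0,0⟩ k=>⟨1,1⟩
  e1=⟨0,1,0⟩ h=>⟨0,0,1⟩ k=>⟨0,0⟩
  e2=⟨0,0,1⟩ h=>⟨1,1,1⟩ k=>⟨0,0⟩
  result₂ = ⟨1 0 0; 1 0 0⟩
Equal? differ; not commutative

Answer: DOES NOT COMMUTE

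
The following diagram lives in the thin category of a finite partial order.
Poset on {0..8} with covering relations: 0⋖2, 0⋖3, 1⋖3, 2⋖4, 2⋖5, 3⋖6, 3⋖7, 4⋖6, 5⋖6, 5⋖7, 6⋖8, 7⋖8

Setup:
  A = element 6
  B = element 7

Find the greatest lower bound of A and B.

Common predecessors of 6,7: {0,1,2,3,5}
  maximal lower bounds 3 and 5 are incomparable: neither 3≤5 nor 5≤3
→ no greatest lower bound exists

Answer: NO MEET EXISTS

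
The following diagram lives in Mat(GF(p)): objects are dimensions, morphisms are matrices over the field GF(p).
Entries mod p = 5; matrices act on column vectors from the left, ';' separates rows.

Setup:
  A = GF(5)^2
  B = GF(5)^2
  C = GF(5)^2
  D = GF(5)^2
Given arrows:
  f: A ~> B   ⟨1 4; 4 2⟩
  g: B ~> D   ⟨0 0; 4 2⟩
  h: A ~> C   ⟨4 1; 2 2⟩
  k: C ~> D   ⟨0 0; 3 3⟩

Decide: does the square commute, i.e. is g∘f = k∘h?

1) trace f;g:
  e0=⟨1,0⟩ f~>⟨1,4⟩ g~>⟨0,2⟩
  e1=⟨0,1⟩ f~>⟨4,2⟩ g~>⟨0,0⟩
  result₁ = ⟨0 0; 2 0⟩
2) trace h;k:
  e0=⟨1,0⟩ h~>⟨4,2⟩ k~>⟨0,3⟩
  e1=⟨0,1⟩ h~>⟨1,2⟩ k~>⟨0,4⟩
  result₂ = ⟨0 0; 3 4⟩
Equal? differ; not commutative

Answer: DOES NOT COMMUTE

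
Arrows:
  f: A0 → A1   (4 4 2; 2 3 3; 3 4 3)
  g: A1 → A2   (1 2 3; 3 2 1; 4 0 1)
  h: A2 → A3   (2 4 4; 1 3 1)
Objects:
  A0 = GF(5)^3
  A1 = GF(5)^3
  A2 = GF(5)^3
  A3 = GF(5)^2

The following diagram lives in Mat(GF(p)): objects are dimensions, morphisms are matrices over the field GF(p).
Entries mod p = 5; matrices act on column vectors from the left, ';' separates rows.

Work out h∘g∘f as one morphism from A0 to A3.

  e0=(1,0,0) f→(4,2,3) g→(2,4,4) h→(1,3)
  e1=(0,1,0) f→(4,3,4) g→(2,2,0) h→(2,3)
  e2=(0,0,1) f→(2,3,3) g→(2,0,1) h→(3,3)
result: (1 2 3; 3 3 3)

Answer: (1 2 3; 3 3 3)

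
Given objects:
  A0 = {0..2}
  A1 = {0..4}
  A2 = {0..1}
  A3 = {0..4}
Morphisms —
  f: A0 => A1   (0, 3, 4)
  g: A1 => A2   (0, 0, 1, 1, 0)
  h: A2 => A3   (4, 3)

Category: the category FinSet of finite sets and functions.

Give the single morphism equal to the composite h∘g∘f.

  0 f=>0 g=>0 h=>4
  1 f=>3 g=>1 h=>3
  2 f=>4 g=>0 h=>4
⟦path⟧: (4, 3, 4)

Answer: (4, 3, 4)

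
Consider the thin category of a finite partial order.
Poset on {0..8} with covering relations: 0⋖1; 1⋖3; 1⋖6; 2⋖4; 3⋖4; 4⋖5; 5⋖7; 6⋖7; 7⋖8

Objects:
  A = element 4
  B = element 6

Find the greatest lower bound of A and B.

Answer: A∧B = 1

Trace:
{x : x⊑A ∧ x⊑B} = {0,1}  (A=4, B=6)
  0 ⊑ 1
  1 ⊑ 1
glb = 1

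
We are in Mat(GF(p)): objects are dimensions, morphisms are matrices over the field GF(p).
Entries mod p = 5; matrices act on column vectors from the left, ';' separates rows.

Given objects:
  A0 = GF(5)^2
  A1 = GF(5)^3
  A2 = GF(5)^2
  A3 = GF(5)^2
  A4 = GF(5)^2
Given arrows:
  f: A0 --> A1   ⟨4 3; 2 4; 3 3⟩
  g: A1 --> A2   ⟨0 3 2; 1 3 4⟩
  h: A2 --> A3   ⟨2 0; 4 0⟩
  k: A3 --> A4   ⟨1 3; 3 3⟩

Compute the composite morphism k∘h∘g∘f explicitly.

Answer: ⟨3 2; 1 4⟩

Trace:
  e0=(1,0) f-->(4,2,3) g-->(2,2) h-->(4,3) k-->(3,1)
  e1=(0,1) f-->(3,4,3) g-->(3,2) h-->(1,2) k-->(2,4)
result: ⟨3 2; 1 4⟩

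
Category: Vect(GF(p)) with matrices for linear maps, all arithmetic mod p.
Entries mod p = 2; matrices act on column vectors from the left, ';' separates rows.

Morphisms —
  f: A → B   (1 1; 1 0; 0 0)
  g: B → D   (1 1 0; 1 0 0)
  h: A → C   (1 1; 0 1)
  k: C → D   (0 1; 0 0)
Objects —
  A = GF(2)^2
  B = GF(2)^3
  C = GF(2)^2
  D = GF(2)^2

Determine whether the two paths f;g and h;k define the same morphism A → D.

Answer: DOES NOT COMMUTE

Work:
Path 1 = f;g:
  e0=⟨1,0⟩ f→⟨1,1,0⟩ g→⟨0,1⟩
  e1=⟨0,1⟩ f→⟨1,0,0⟩ g→⟨1,1⟩
  composite₁ = (0 1; 1 1)
Path 2 = h;k:
  e0=⟨1,0⟩ h→⟨1,0⟩ k→⟨0,0⟩
  e1=⟨0,1⟩ h→⟨1,1⟩ k→⟨1,0⟩
  composite₂ = (0 1; 0 0)
Equal? differ; not commutative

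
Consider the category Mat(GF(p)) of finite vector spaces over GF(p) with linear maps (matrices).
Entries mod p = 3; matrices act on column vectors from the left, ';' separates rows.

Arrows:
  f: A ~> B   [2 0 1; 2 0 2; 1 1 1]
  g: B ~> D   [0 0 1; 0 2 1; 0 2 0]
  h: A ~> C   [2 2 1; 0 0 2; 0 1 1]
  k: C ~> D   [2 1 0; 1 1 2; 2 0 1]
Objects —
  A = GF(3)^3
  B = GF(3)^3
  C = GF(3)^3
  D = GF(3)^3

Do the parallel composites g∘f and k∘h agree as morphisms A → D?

1) trace f;g:
  e0=[1,0,0] f~>[2,2,1] g~>[1,2,1]
  e1=[0,1,0] f~>[0,0,1] g~>[1,1,0]
  e2=[0,0,1] f~>[1,2,1] g~>[1,2,1]
  composite₁ = [1 1 1; 2 1 2; 1 0 1]
2) trace h;k:
  e0=[1,0,0] h~>[2,0,0] k~>[1,2,1]
  e1=[0,1,0] h~>[2,0,1] k~>[1,1,2]
  e2=[0,0,1] h~>[1,2,1] k~>[1,2,0]
  composite₂ = [1 1 1; 2 1 2; 1 2 0]
Equal? distinct morphisms ✗

Answer: DOES NOT COMMUTE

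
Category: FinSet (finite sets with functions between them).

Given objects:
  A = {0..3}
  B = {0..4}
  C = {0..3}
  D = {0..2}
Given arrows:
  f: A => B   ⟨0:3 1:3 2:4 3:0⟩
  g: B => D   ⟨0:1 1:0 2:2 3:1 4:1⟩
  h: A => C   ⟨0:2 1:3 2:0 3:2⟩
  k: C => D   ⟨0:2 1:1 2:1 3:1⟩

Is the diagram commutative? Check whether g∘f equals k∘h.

Along f;g (path 1):
  0 f=>3 g=>1
  1 f=>3 g=>1
  2 f=>4 g=>1
  3 f=>0 g=>1
  result₁ = ⟨0:1 1:1 2:1 3:1⟩
Along h;k (path 2):
  0 h=>2 k=>1
  1 h=>3 k=>1
  2 h=>0 k=>2
  3 h=>2 k=>1
  result₂ = ⟨0:1 1:1 2:2 3:1⟩
Equal? NO — does not commute

Answer: DOES NOT COMMUTE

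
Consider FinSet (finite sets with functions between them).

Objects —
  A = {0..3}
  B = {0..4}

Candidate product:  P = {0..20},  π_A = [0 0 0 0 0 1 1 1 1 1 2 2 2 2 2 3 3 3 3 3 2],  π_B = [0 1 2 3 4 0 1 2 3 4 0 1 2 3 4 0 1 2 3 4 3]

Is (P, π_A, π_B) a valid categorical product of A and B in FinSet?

|A|·|B| = 4·5 = 20;  |P| = 21
  → cardinalities differ; no bijection possible.

Answer: NOT A VALID PRODUCT — |P|=21 ≠ |A|·|B|=20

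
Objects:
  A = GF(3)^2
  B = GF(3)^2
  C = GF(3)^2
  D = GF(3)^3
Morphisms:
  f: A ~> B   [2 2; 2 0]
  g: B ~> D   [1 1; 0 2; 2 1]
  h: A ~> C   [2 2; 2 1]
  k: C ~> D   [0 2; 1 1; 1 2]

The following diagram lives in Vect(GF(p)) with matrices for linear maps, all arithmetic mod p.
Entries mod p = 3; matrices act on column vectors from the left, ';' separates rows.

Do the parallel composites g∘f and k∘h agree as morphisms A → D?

Answer: COMMUTES

Trace:
Along f;g (path 1):
  e0=⟨1,0⟩ f~>⟨2,2⟩ g~>⟨1,1,0⟩
  e1=⟨0,1⟩ f~>⟨2,0⟩ g~>⟨2,0,1⟩
  result₁ = [1 2; 1 0; 0 1]
Along h;k (path 2):
  e0=⟨1,0⟩ h~>⟨2,2⟩ k~>⟨1,1,0⟩
  e1=⟨0,1⟩ h~>⟨2,1⟩ k~>⟨2,0,1⟩
  result₂ = [1 2; 1 0; 0 1]
Equal? YES — commutes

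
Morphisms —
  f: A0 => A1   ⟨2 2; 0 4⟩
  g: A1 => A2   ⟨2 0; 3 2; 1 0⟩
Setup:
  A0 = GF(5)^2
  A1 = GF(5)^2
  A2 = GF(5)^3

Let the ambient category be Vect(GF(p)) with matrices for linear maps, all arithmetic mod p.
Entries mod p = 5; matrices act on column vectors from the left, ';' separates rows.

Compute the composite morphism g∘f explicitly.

  e0=⟨1,0⟩ f=>⟨2,0⟩ g=>⟨4,1,2⟩
  e1=⟨0,1⟩ f=>⟨2,4⟩ g=>⟨4,4,2⟩
⟦path⟧: ⟨4 4; 1 4; 2 2⟩

Answer: ⟨4 4; 1 4; 2 2⟩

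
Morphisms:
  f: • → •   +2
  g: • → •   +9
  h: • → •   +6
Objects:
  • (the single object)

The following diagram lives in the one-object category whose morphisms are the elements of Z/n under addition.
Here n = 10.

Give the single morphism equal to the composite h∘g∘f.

  0 +2≡2 +9≡1 +6≡7  (mod 10)
composite: +7

Answer: +7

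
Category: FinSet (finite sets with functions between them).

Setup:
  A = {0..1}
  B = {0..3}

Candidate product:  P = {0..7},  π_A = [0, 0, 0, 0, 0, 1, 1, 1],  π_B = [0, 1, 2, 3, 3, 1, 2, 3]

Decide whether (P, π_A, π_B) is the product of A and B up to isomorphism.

Answer: NOT A VALID PRODUCT — duplicate pair at indices 3,4

Trace:
|A|·|B| = 2·4 = 8;  |P| = 8
Check the pairing map k ↦ (π_A(k), π_B(k)):
  0 ↦ (0,0)
  1 ↦ (0,1)
  2 ↦ (0,2)
  3 ↦ (0,3)
  4 ↦ (0,3)  ✗ repeats pair of k=3
  5 ↦ (1,1)
  6 ↦ (1,2)
  7 ↦ (1,3)
distinct pairs in image: 7 / 8 needed
  → (0,3) hit at k=3 and k=4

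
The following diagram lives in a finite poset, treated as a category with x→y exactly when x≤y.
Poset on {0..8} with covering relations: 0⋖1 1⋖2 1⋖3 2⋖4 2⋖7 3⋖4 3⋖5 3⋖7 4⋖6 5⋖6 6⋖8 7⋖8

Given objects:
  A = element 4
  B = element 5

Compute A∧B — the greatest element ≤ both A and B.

Answer: A∧B = 3

Trace:
Lower bounds of A=4 and B=5: {0,1,3}
  0 <= 3
  1 <= 3
  3 <= 3
glb = 3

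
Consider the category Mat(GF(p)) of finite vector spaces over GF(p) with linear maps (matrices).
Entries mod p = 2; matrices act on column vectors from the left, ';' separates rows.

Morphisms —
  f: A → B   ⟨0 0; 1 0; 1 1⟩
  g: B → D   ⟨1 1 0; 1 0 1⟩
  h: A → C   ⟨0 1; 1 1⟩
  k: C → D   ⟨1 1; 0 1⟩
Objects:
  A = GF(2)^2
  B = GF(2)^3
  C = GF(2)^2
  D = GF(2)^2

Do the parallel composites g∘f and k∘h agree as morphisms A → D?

Answer: COMMUTES

Derivation:
1) trace f;g:
  e0=(1,0) f→(0,1,1) g→(1,1)
  e1=(0,1) f→(0,0,1) g→(0,1)
  composite₁ = ⟨1 0; 1 1⟩
2) trace h;k:
  e0=(1,0) h→(0,1) k→(1,1)
  e1=(0,1) h→(1,1) k→(0,1)
  composite₂ = ⟨1 0; 1 1⟩
Equal? YES — commutes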